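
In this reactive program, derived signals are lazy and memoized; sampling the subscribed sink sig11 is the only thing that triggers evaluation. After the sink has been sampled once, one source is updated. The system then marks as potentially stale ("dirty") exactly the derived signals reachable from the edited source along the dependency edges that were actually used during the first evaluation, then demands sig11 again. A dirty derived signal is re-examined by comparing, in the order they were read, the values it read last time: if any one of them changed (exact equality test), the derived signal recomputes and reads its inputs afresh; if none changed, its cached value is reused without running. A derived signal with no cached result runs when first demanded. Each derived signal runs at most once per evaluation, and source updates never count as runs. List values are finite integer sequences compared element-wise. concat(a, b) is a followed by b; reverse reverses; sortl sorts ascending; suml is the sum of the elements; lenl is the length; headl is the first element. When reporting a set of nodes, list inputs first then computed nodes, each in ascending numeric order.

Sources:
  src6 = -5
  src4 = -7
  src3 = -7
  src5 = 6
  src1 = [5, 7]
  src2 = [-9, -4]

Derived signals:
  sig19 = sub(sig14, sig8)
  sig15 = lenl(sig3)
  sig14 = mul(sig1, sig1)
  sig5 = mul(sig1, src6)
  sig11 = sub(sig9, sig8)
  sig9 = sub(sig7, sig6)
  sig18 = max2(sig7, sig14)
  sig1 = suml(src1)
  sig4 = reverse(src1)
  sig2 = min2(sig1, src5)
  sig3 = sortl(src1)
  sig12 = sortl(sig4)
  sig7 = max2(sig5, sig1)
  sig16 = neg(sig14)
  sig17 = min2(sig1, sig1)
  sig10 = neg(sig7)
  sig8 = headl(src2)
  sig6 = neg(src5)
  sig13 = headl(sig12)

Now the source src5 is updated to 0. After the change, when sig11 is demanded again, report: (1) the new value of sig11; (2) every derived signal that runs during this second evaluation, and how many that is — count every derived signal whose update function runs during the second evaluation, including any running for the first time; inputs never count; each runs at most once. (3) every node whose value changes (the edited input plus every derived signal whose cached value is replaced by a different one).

First demand of the output computes:
  sig1 = suml([5, 7]) = 12
  sig5 = mul(12, -5) = -60
  sig6 = neg(6) = -6
  sig7 = max2(-60, 12) = 12
  sig8 = headl([-9, -4]) = -9
  sig9 = sub(12, -6) = 18
  sig11 = sub(18, -9) = 27

After the edit, cleaning proceeds:
  sig6: a read changed (src5 6->0) — executes, giving 0.
  sig9: a read changed (sig6 -6->0) — executes, giving 12.
  sig11: a read changed (sig9 18->12) — executes, giving 21.

Demanding sig11 again yields 21.
3 derived signals run: sig6, sig9, sig11.
The nodes whose values change: src5, sig6, sig9, sig11.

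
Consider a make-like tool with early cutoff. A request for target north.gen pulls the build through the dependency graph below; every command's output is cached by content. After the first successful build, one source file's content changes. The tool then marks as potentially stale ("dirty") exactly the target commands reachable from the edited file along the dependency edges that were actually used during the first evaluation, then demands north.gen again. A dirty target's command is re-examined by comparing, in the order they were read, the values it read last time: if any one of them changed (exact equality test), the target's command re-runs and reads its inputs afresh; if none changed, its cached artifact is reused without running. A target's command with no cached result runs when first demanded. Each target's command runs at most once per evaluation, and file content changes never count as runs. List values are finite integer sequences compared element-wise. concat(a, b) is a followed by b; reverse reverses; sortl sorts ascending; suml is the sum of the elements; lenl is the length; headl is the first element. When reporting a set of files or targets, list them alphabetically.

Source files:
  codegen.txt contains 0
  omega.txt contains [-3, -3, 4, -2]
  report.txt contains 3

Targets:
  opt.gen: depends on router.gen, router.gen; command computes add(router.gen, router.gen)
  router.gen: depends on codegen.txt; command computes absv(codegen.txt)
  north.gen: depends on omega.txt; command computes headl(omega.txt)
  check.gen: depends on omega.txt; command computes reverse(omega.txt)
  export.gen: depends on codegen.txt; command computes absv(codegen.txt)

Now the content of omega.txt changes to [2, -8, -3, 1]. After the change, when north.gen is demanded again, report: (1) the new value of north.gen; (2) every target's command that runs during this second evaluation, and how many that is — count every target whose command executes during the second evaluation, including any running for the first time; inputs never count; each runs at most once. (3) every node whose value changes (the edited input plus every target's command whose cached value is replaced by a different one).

Demanding north.gen again yields 2.
1 target commands run: north.gen.
The nodes whose values change: north.gen, omega.txt.

First demand of the output computes:
  north.gen = headl([-3, -3, 4, -2]) = -3

After the edit, cleaning proceeds:
  north.gen: a read changed (omega.txt [-3, -3, 4, -2]->[2, -8, -3, 1]) — executes, giving 2.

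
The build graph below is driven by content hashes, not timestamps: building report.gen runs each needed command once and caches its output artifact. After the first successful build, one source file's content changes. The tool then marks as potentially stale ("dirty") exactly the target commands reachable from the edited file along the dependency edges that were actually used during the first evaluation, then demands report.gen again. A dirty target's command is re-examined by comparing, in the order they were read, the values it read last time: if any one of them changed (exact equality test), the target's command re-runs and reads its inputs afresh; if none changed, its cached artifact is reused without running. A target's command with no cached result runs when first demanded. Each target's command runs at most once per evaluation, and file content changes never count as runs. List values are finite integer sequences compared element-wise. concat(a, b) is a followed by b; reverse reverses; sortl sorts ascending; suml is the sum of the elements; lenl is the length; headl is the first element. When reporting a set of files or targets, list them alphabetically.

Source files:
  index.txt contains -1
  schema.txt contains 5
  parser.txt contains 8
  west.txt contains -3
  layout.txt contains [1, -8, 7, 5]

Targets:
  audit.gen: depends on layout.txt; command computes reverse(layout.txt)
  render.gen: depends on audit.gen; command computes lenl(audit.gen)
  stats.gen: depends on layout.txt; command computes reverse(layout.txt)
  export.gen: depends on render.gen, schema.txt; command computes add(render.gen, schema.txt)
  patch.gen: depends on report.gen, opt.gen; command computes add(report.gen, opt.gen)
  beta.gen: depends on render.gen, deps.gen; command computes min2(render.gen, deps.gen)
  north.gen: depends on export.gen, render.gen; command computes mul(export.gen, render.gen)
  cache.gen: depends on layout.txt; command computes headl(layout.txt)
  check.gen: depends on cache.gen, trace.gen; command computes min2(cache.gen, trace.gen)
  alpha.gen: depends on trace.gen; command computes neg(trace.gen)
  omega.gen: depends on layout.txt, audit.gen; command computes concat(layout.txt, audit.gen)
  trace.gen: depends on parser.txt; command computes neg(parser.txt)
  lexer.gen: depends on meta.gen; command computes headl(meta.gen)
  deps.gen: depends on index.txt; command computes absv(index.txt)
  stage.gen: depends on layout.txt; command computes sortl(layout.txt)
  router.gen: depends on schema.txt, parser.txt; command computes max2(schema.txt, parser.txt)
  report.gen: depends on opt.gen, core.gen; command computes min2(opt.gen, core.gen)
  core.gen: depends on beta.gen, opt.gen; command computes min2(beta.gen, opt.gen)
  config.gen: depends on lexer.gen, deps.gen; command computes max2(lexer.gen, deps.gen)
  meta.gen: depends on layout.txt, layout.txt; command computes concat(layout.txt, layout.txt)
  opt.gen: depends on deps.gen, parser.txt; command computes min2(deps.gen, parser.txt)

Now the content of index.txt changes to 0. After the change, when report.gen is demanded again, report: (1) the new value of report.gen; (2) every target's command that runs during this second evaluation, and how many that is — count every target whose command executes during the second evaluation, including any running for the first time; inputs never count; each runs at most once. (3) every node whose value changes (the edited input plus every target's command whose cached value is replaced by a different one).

Initial pass — values computed on the first demand:
  audit.gen = reverse([1, -8, 7, 5]) = [5, 7, -8, 1]
  deps.gen = absv(-1) = 1
  opt.gen = min2(1, 8) = 1
  render.gen = lenl([5, 7, -8, 1]) = 4
  beta.gen = min2(4, 1) = 1
  core.gen = min2(1, 1) = 1
  report.gen = min2(1, 1) = 1

Second demand — change propagation:
  deps.gen: re-runs because index.txt -1->0; new result 0.
  beta.gen: re-runs because deps.gen 1->0; new result 0.
  opt.gen: re-runs because deps.gen 1->0; new result 0.
  core.gen: re-runs because beta.gen 1->0; opt.gen 1->0; new result 0.
  report.gen: re-runs because opt.gen 1->0; core.gen 1->0; new result 0.

report.gen now evaluates to 0.
Run set: beta.gen, core.gen, deps.gen, opt.gen, report.gen (5 run).
Changed values: beta.gen, core.gen, deps.gen, index.txt, opt.gen, report.gen.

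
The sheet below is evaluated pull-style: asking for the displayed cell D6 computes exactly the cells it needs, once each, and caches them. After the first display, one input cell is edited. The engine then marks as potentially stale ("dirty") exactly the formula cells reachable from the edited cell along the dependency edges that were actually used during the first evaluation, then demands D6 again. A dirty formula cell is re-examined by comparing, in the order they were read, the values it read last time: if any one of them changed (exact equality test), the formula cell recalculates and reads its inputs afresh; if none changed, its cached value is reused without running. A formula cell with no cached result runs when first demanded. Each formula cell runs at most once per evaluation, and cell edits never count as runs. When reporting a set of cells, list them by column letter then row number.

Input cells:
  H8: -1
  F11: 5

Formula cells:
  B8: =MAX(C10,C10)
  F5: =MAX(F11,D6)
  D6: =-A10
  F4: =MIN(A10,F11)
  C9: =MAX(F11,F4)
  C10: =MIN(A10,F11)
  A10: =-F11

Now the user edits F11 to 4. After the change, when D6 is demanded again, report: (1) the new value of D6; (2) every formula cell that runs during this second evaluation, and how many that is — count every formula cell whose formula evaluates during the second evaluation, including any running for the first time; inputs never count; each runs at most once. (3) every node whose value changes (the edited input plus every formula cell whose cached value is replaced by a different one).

First demand of the output computes:
  A10 = -(5) = -5
  D6 = -(-5) = 5

After the edit, cleaning proceeds:
  A10: a read changed (F11 5->4) — executes, giving -4.
  D6: a read changed (A10 -5->-4) — executes, giving 4.

Demanding D6 again yields 4.
2 formula cells run: A10, D6.
The nodes whose values change: A10, D6, F11.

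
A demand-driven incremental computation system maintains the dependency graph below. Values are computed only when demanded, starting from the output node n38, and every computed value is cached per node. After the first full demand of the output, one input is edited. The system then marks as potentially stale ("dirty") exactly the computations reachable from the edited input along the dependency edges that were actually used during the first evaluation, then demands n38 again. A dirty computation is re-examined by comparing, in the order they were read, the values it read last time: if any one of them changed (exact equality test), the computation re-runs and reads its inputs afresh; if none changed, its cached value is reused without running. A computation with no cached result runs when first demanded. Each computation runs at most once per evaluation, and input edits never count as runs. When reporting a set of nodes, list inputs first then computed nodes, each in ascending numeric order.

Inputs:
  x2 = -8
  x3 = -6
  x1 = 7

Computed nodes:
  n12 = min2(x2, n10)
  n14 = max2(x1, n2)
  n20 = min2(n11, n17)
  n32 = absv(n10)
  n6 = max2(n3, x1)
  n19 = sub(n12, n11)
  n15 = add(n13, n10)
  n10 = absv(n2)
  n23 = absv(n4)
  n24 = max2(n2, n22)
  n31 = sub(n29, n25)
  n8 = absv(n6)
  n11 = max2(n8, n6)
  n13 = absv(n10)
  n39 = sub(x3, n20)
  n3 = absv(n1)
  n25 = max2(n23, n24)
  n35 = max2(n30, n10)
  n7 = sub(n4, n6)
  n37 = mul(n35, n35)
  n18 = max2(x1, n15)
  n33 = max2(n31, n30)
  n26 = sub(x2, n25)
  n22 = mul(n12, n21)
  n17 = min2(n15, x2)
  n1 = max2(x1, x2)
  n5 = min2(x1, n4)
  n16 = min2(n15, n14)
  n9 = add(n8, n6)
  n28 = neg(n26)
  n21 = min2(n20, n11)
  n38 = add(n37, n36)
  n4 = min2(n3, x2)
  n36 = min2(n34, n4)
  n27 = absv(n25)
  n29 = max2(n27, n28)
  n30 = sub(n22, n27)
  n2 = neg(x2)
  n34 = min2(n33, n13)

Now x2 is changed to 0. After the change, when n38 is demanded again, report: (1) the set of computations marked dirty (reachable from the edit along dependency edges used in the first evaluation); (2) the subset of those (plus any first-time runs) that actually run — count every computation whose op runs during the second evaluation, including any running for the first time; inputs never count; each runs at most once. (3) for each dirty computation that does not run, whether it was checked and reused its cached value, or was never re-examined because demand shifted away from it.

First evaluation (everything demanded from the output):
  n1 = max2(7, -8) = 7
  n2 = neg(-8) = 8
  n3 = absv(7) = 7
  n4 = min2(7, -8) = -8
  n6 = max2(7, 7) = 7
  n8 = absv(7) = 7
  n10 = absv(8) = 8
  n11 = max2(7, 7) = 7
  n12 = min2(-8, 8) = -8
  n13 = absv(8) = 8
  n15 = add(8, 8) = 16
  n17 = min2(16, -8) = -8
  n20 = min2(7, -8) = -8
  n21 = min2(-8, 7) = -8
  n22 = mul(-8, -8) = 64
  n23 = absv(-8) = 8
  n24 = max2(8, 64) = 64
  n25 = max2(8, 64) = 64
  n26 = sub(-8, 64) = -72
  n27 = absv(64) = 64
  n28 = neg(-72) = 72
  n29 = max2(64, 72) = 72
  n30 = sub(64, 64) = 0
  n31 = sub(72, 64) = 8
  n33 = max2(8, 0) = 8
  n34 = min2(8, 8) = 8
  n35 = max2(0, 8) = 8
  n36 = min2(8, -8) = -8
  n37 = mul(8, 8) = 64
  n38 = add(64, -8) = 56

Propagation after the edit:
  n1: runs — x2 -8->0; result 7 (same value as before).
  n2: runs — x2 -8->0; result 0.
  n3: checked — values it read are unchanged (n1 unchanged); reused cached 7 without running.
  n4: runs — x2 -8->0; result 0.
  n6: checked — values it read are unchanged (n3 unchanged, x1 unchanged); reused cached 7 without running.
  n8: checked — values it read are unchanged (n6 unchanged); reused cached 7 without running.
  n10: runs — n2 8->0; result 0.
  n11: checked — values it read are unchanged (n8 unchanged, n6 unchanged); reused cached 7 without running.
  n12: runs — x2 -8->0; n10 8->0; result 0.
  n13: runs — n10 8->0; result 0.
  n15: runs — n13 8->0; n10 8->0; result 0.
  n17: runs — n15 16->0; x2 -8->0; result 0.
  n20: runs — n17 -8->0; result 0.
  n21: runs — n20 -8->0; result 0.
  n22: runs — n12 -8->0; n21 -8->0; result 0.
  n23: runs — n4 -8->0; result 0.
  n24: runs — n2 8->0; n22 64->0; result 0.
  n25: runs — n23 8->0; n24 64->0; result 0.
  n26: runs — x2 -8->0; n25 64->0; result 0.
  n27: runs — n25 64->0; result 0.
  n28: runs — n26 -72->0; result 0.
  n29: runs — n27 64->0; n28 72->0; result 0.
  n30: runs — n22 64->0; n27 64->0; result 0 (same value as before).
  n31: runs — n29 72->0; n25 64->0; result 0.
  n33: runs — n31 8->0; result 0.
  n34: runs — n33 8->0; n13 8->0; result 0.
  n35: runs — n10 8->0; result 0.
  n36: runs — n34 8->0; n4 -8->0; result 0.
  n37: runs — n35 8->0; n35 8->0; result 0.
  n38: runs — n37 64->0; n36 -8->0; result 0.

Key observation: the cutoff stops propagation at n3 — its inputs' values are unchanged, so it reuses its cache.

Marked dirty: n1, n2, n3, n4, n6, n8, n10, n11, n12, n13, n15, n17, n20, n21, n22, n23, n24, n25, n26, n27, n28, n29, n30, n31, n33, n34, n35, n36, n37, n38.
Computations that run: n1, n2, n4, n10, n12, n13, n15, n17, n20, n21, n22, n23, n24, n25, n26, n27, n28, n29, n30, n31, n33, n34, n35, n36, n37, n38 — 26 in total.
Checked but reused from cache: n3, n6, n8, n11.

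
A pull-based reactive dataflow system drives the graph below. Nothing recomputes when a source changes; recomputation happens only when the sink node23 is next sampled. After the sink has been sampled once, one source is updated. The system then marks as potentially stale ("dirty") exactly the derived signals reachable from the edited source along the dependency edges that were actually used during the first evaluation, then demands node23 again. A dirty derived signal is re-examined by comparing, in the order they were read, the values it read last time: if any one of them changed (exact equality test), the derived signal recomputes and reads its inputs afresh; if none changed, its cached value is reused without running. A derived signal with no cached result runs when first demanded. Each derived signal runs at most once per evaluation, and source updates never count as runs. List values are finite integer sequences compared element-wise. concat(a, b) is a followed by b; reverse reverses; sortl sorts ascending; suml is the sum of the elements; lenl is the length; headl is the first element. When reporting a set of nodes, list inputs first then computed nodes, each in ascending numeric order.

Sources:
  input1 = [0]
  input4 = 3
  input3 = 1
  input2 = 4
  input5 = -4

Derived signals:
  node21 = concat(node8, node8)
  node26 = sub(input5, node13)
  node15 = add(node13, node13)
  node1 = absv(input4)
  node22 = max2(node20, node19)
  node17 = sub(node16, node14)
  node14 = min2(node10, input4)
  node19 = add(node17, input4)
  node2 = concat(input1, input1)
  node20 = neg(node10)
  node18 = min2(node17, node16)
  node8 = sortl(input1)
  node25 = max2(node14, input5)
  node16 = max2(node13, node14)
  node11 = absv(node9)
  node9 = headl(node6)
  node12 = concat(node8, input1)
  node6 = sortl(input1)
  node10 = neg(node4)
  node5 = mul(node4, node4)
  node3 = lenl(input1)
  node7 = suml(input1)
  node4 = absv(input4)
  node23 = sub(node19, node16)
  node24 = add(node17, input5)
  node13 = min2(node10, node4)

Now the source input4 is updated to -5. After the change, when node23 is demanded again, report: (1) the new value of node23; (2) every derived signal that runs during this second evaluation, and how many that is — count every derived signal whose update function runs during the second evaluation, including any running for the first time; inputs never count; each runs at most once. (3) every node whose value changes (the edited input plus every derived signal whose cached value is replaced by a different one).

New value of node23: 0.
Derived signals that run: node4, node10, node13, node14, node16, node17, node19, node23 — 8 in total.
Values that change: input4, node4, node10, node13, node14, node16, node19, node23.

First evaluation (everything demanded from the output):
  node4 = absv(3) = 3
  node10 = neg(3) = -3
  node13 = min2(-3, 3) = -3
  node14 = min2(-3, 3) = -3
  node16 = max2(-3, -3) = -3
  node17 = sub(-3, -3) = 0
  node19 = add(0, 3) = 3
  node23 = sub(3, -3) = 6

Propagation after the edit:
  node4: runs — input4 3->-5; result 5.
  node10: runs — node4 3->5; result -5.
  node13: runs — node10 -3->-5; node4 3->5; result -5.
  node14: runs — node10 -3->-5; input4 3->-5; result -5.
  node16: runs — node13 -3->-5; node14 -3->-5; result -5.
  node17: runs — node16 -3->-5; node14 -3->-5; result 0 (same value as before).
  node19: runs — input4 3->-5; result -5.
  node23: runs — node19 3->-5; node16 -3->-5; result 0.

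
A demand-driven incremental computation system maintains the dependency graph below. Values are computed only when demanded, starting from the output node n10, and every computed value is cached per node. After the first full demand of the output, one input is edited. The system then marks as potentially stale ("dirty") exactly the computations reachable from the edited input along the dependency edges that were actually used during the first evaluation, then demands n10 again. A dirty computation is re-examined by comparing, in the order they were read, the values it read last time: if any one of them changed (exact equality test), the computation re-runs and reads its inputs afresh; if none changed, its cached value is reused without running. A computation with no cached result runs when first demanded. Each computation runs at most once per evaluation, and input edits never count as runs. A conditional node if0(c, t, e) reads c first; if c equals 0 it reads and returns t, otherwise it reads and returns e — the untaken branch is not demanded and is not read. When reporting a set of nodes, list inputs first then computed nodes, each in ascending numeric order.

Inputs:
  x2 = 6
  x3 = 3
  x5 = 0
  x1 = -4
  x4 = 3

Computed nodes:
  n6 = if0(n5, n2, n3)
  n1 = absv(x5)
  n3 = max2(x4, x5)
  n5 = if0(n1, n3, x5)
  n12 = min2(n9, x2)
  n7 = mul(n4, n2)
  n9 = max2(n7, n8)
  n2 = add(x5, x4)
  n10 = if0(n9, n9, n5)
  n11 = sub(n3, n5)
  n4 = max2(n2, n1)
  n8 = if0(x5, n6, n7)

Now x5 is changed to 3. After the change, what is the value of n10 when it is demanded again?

First evaluation (everything demanded from the output):
  n1 = absv(0) = 0
  n2 = add(0, 3) = 3
  n3 = max2(3, 0) = 3
  n4 = max2(3, 0) = 3
  n5 = if0(n1=0 -> then branch n3) = 3
  n6 = if0(n5=3 -> else branch n3) = 3
  n7 = mul(3, 3) = 9
  n8 = if0(x5=0 -> then branch n6) = 3
  n9 = max2(9, 3) = 9
  n10 = if0(n9=9 -> else branch n5) = 3

Propagation after the edit:
  n1: runs — x5 0->3; result 3.
  n2: runs — x5 0->3; result 6.
  n3: marked dirty but never re-examined — demand shifted away from it.
  n4: runs — n2 3->6; n1 0->3; result 6.
  n5: runs — n1 0->3; result 3 (same value as before).
  n6: marked dirty but never re-examined — demand shifted away from it.
  n7: runs — n4 3->6; n2 3->6; result 36.
  n8: runs — x5 0->3; result 36.
  n9: runs — n7 9->36; n8 3->36; result 36.
  n10: runs — n9 9->36; result 3 (same value as before).

Key observation: a condition flipped, so demand moved to the other branch — n3, n6 are never re-examined.

New value of n10: 3.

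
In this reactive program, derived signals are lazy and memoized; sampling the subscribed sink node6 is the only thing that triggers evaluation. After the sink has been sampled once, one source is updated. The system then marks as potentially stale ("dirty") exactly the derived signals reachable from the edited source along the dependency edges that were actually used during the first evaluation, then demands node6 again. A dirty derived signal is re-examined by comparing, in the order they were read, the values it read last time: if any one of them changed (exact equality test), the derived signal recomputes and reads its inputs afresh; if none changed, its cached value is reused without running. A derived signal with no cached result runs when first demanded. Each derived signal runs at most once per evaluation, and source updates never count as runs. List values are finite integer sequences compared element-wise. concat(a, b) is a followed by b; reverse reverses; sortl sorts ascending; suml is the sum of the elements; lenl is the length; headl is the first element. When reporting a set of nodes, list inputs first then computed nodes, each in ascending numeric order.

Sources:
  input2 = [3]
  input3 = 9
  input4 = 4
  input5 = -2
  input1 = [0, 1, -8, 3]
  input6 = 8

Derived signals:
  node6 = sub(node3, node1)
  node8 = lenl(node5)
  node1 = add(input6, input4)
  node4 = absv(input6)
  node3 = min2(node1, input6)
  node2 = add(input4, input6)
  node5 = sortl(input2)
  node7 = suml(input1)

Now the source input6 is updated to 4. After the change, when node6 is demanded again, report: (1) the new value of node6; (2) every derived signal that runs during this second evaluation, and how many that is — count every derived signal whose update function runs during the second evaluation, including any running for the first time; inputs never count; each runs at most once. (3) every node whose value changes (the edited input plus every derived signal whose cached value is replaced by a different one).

First demand of the output computes:
  node1 = add(8, 4) = 12
  node3 = min2(12, 8) = 8
  node6 = sub(8, 12) = -4

After the edit, cleaning proceeds:
  node1: a read changed (input6 8->4) — executes, giving 8.
  node3: a read changed (node1 12->8; input6 8->4) — executes, giving 4.
  node6: a read changed (node3 8->4; node1 12->8) — executes, giving -4 — identical to its old value.

Demanding node6 again yields -4.
3 derived signals run: node1, node3, node6.
The nodes whose values change: input6, node1, node3.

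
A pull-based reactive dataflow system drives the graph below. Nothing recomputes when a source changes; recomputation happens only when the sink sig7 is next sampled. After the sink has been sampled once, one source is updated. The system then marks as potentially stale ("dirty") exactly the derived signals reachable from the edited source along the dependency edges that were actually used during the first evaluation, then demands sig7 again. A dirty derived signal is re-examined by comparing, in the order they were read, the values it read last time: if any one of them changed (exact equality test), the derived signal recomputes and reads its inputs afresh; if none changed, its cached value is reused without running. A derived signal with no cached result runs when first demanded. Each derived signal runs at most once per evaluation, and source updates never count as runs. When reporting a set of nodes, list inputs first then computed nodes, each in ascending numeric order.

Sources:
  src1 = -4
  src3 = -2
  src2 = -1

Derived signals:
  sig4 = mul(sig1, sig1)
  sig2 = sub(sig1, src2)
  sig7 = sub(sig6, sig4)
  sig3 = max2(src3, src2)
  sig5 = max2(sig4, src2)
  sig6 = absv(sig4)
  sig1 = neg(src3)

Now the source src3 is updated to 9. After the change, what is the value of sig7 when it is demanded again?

First evaluation (everything demanded from the output):
  sig1 = neg(-2) = 2
  sig4 = mul(2, 2) = 4
  sig6 = absv(4) = 4
  sig7 = sub(4, 4) = 0

Propagation after the edit:
  sig1: runs — src3 -2->9; result -9.
  sig4: runs — sig1 2->-9; sig1 2->-9; result 81.
  sig6: runs — sig4 4->81; result 81.
  sig7: runs — sig6 4->81; sig4 4->81; result 0 (same value as before).

New value of sig7: 0.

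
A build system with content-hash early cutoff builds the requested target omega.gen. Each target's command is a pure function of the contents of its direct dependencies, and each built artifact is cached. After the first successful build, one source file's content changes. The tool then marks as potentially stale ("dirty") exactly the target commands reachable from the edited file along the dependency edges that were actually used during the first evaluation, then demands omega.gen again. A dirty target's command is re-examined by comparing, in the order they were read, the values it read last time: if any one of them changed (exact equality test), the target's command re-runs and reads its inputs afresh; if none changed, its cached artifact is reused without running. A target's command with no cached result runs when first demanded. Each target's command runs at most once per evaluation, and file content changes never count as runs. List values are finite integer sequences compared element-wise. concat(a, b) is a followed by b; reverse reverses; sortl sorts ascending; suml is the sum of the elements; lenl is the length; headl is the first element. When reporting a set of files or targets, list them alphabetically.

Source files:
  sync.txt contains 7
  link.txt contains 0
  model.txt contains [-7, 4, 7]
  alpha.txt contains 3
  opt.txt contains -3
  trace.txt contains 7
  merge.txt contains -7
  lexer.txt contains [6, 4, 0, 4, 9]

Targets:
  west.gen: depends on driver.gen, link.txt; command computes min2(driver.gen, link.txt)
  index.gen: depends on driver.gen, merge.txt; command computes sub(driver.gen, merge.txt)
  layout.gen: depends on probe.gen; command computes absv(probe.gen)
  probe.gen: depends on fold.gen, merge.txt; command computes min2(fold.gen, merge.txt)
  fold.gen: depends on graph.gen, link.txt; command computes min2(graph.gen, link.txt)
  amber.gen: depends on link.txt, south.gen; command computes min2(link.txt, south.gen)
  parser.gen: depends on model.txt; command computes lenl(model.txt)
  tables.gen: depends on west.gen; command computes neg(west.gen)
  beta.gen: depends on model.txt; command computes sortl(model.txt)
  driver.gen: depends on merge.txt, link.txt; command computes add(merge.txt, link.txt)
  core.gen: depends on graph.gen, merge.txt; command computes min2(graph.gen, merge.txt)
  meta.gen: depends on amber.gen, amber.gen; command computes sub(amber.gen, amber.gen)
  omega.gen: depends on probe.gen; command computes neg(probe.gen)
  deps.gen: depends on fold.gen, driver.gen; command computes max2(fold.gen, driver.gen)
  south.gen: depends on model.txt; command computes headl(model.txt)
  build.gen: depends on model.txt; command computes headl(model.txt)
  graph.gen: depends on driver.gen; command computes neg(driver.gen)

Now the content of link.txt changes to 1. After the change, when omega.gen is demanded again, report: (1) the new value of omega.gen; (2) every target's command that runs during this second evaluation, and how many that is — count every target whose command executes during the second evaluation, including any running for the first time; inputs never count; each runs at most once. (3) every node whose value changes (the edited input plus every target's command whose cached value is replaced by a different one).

First evaluation (everything demanded from the output):
  driver.gen = add(-7, 0) = -7
  graph.gen = neg(-7) = 7
  fold.gen = min2(7, 0) = 0
  probe.gen = min2(0, -7) = -7
  omega.gen = neg(-7) = 7

Propagation after the edit:
  driver.gen: runs — link.txt 0->1; result -6.
  graph.gen: runs — driver.gen -7->-6; result 6.
  fold.gen: runs — graph.gen 7->6; link.txt 0->1; result 1.
  probe.gen: runs — fold.gen 0->1; result -7 (same value as before).
  omega.gen: checked — values it read are unchanged (probe.gen unchanged); reused cached 7 without running.

Key observation: the change is absorbed at probe.gen — it re-runs but produces the same value, and the output's value is unchanged.

New value of omega.gen: 7.
Target commands that run: driver.gen, fold.gen, graph.gen, probe.gen — 4 in total.
Values that change: driver.gen, fold.gen, graph.gen, link.txt.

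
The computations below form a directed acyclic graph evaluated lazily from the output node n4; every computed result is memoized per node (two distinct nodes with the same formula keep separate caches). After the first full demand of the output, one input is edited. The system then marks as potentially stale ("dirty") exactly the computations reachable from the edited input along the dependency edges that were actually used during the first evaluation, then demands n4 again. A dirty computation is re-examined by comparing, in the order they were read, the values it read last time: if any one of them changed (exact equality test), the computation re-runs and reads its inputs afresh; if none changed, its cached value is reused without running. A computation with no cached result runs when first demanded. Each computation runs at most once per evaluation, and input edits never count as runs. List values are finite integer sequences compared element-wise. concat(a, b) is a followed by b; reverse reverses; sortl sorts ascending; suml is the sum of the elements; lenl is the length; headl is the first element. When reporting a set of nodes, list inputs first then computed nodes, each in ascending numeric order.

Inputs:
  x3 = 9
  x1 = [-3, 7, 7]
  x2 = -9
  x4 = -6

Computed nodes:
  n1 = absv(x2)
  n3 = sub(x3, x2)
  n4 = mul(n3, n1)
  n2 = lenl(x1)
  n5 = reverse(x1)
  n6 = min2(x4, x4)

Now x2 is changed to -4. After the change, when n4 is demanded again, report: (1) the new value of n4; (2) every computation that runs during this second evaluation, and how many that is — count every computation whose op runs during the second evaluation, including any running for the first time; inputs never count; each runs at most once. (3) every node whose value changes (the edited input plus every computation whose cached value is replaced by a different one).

First demand of the output computes:
  n1 = absv(-9) = 9
  n3 = sub(9, -9) = 18
  n4 = mul(18, 9) = 162

After the edit, cleaning proceeds:
  n1: a read changed (x2 -9->-4) — executes, giving 4.
  n3: a read changed (x2 -9->-4) — executes, giving 13.
  n4: a read changed (n3 18->13; n1 9->4) — executes, giving 52.

Demanding n4 again yields 52.
3 computations run: n1, n3, n4.
The nodes whose values change: x2, n1, n3, n4.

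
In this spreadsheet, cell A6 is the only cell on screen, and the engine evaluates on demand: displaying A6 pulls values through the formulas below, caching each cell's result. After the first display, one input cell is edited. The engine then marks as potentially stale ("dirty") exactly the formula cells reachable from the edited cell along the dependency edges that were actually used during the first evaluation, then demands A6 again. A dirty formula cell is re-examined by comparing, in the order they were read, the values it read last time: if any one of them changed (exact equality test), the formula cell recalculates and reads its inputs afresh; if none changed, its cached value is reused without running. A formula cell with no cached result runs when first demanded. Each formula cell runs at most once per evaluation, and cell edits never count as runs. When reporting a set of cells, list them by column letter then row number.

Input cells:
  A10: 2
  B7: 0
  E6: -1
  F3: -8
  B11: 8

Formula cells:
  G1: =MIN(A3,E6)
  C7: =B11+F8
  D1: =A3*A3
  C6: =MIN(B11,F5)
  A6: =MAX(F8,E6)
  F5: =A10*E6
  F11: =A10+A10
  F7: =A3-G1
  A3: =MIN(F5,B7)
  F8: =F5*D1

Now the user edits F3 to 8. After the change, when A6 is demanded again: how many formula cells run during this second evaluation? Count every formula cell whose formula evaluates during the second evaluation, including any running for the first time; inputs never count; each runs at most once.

Initial pass — values computed on the first demand:
  F5 = 2 * -1 = -2
  A3 = MIN(-2, 0) = -2
  D1 = -2 * -2 = 4
  F8 = -2 * 4 = -8
  A6 = MAX(-8, -1) = -1

Second demand — change propagation:
  no demanded computation ever read F3, so the edit dirties nothing and nothing runs.

The important point: nothing the output needs ever reads F3, so the edit is invisible to it.

Run set: none (0 run).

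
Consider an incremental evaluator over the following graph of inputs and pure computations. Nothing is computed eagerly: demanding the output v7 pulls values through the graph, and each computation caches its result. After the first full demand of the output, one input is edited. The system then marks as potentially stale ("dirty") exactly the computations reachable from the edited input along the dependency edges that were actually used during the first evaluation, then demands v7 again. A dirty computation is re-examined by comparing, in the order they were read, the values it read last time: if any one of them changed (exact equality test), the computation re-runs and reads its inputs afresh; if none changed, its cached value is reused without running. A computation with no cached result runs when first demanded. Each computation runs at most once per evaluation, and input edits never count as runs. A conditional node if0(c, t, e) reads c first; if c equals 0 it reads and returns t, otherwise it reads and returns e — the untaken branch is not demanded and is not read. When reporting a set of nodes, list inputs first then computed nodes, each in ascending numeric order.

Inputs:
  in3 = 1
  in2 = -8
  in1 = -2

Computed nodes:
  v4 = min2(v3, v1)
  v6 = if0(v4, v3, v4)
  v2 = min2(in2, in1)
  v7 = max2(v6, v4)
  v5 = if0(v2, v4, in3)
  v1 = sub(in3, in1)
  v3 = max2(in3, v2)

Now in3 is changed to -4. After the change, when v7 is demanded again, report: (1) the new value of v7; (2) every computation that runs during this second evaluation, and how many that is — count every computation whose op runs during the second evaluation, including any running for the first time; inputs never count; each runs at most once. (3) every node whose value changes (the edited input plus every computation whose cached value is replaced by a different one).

Initial pass — values computed on the first demand:
  v1 = sub(1, -2) = 3
  v2 = min2(-8, -2) = -8
  v3 = max2(1, -8) = 1
  v4 = min2(1, 3) = 1
  v6 = if0(v4=1 -> else branch v4) = 1
  v7 = max2(1, 1) = 1

Second demand — change propagation:
  v1: re-runs because in3 1->-4; new result -2.
  v3: re-runs because in3 1->-4; new result -4.
  v4: re-runs because v3 1->-4; v1 3->-2; new result -4.
  v6: re-runs because v4 1->-4; v4 1->-4; new result -4.
  v7: re-runs because v6 1->-4; v4 1->-4; new result -4.

v7 now evaluates to -4.
Run set: v1, v3, v4, v6, v7 (5 run).
Changed values: in3, v1, v3, v4, v6, v7.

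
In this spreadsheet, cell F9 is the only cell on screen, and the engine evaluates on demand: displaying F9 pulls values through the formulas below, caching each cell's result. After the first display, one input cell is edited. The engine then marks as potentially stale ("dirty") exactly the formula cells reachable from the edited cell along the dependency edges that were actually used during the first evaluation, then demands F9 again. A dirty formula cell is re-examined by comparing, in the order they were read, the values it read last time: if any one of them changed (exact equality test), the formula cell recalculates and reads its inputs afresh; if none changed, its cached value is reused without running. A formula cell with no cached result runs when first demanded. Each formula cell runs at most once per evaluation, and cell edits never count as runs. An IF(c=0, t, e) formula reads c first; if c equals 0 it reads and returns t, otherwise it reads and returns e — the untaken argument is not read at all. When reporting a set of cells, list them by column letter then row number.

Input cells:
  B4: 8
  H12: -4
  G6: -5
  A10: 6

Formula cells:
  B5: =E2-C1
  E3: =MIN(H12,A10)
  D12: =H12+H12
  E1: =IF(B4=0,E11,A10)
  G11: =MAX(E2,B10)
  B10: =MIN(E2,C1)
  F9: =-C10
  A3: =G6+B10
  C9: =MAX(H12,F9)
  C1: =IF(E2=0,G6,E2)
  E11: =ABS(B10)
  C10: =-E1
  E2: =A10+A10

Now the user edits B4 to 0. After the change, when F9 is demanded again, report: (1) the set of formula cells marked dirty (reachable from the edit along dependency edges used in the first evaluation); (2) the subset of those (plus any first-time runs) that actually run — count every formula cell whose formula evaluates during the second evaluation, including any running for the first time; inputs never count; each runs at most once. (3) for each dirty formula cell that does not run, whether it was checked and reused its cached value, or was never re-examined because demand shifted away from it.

Dirty set: C10, E1, F9.
Run set: B10, C1, C10, E1, E2, E11, F9 (7 run).
All dirty formula cells ended up running.
The important point: the flipped condition pulls in fresh nodes; B10, C1, E2, E11 run for the first time.

Initial pass — values computed on the first demand:
  E1 = IF(B4=0: B4=8 -> else branch A10) = 6
  C10 = -(6) = -6
  F9 = -(-6) = 6

Second demand — change propagation:
  E2: newly demanded (no cache) — executes and yields 12.
  C1: newly demanded (no cache) — executes and yields 12.
  B10: newly demanded (no cache) — executes and yields 12.
  E11: newly demanded (no cache) — executes and yields 12.
  E1: re-runs because B4 8->0; new result 12.
  C10: re-runs because E1 6->12; new result -12.
  F9: re-runs because C10 -6->-12; new result 12.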